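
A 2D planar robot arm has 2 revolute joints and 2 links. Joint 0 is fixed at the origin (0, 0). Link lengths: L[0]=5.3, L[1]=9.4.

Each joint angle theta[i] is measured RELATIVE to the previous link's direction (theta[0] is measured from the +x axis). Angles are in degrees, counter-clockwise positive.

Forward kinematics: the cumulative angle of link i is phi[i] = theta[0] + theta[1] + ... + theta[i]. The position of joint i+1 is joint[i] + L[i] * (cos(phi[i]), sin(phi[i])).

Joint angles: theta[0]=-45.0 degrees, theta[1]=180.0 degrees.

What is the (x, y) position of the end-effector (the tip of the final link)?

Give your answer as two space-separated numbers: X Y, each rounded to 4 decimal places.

joint[0] = (0.0000, 0.0000)  (base)
link 0: phi[0] = -45 = -45 deg
  cos(-45 deg) = 0.7071, sin(-45 deg) = -0.7071
  joint[1] = (0.0000, 0.0000) + 5.3 * (0.7071, -0.7071) = (0.0000 + 3.7477, 0.0000 + -3.7477) = (3.7477, -3.7477)
link 1: phi[1] = -45 + 180 = 135 deg
  cos(135 deg) = -0.7071, sin(135 deg) = 0.7071
  joint[2] = (3.7477, -3.7477) + 9.4 * (-0.7071, 0.7071) = (3.7477 + -6.6468, -3.7477 + 6.6468) = (-2.8991, 2.8991)
End effector: (-2.8991, 2.8991)

Answer: -2.8991 2.8991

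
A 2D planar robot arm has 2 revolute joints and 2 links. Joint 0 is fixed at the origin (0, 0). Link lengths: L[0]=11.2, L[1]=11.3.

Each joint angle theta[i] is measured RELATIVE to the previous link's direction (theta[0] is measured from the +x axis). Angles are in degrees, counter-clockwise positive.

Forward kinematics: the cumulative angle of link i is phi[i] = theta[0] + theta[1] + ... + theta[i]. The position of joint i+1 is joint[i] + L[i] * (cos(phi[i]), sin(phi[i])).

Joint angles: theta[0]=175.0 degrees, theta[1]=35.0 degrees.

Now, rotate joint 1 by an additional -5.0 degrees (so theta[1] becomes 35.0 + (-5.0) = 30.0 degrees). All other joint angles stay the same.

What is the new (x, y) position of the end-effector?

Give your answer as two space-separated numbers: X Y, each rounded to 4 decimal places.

Answer: -21.3987 -3.7994

Derivation:
joint[0] = (0.0000, 0.0000)  (base)
link 0: phi[0] = 175 = 175 deg
  cos(175 deg) = -0.9962, sin(175 deg) = 0.0872
  joint[1] = (0.0000, 0.0000) + 11.2 * (-0.9962, 0.0872) = (0.0000 + -11.1574, 0.0000 + 0.9761) = (-11.1574, 0.9761)
link 1: phi[1] = 175 + 30 = 205 deg
  cos(205 deg) = -0.9063, sin(205 deg) = -0.4226
  joint[2] = (-11.1574, 0.9761) + 11.3 * (-0.9063, -0.4226) = (-11.1574 + -10.2413, 0.9761 + -4.7756) = (-21.3987, -3.7994)
End effector: (-21.3987, -3.7994)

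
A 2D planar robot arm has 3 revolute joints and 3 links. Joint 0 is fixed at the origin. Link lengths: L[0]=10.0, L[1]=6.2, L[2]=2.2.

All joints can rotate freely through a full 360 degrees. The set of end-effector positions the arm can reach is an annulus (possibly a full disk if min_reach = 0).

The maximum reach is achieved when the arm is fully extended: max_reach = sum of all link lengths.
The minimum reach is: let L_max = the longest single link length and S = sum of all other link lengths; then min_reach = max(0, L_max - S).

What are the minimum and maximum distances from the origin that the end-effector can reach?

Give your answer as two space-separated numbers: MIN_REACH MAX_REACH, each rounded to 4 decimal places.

Answer: 1.6000 18.4000

Derivation:
Link lengths: [10.0, 6.2, 2.2]
max_reach = 10 + 6.2 + 2.2 = 18.4
L_max = max([10.0, 6.2, 2.2]) = 10
S (sum of others) = 18.4 - 10 = 8.4
min_reach = max(0, 10 - 8.4) = max(0, 1.6) = 1.6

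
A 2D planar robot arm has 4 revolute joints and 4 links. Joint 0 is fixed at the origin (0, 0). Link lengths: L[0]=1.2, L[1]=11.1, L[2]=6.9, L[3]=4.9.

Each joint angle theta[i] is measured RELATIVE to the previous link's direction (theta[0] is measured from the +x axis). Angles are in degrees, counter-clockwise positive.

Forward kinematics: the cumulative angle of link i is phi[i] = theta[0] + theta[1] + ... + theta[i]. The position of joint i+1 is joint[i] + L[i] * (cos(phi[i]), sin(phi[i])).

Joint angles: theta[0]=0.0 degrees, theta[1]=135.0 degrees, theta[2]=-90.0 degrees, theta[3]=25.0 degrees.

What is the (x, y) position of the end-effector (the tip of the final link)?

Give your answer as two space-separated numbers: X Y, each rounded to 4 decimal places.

joint[0] = (0.0000, 0.0000)  (base)
link 0: phi[0] = 0 = 0 deg
  cos(0 deg) = 1.0000, sin(0 deg) = 0.0000
  joint[1] = (0.0000, 0.0000) + 1.2 * (1.0000, 0.0000) = (0.0000 + 1.2000, 0.0000 + 0.0000) = (1.2000, 0.0000)
link 1: phi[1] = 0 + 135 = 135 deg
  cos(135 deg) = -0.7071, sin(135 deg) = 0.7071
  joint[2] = (1.2000, 0.0000) + 11.1 * (-0.7071, 0.7071) = (1.2000 + -7.8489, 0.0000 + 7.8489) = (-6.6489, 7.8489)
link 2: phi[2] = 0 + 135 + -90 = 45 deg
  cos(45 deg) = 0.7071, sin(45 deg) = 0.7071
  joint[3] = (-6.6489, 7.8489) + 6.9 * (0.7071, 0.7071) = (-6.6489 + 4.8790, 7.8489 + 4.8790) = (-1.7698, 12.7279)
link 3: phi[3] = 0 + 135 + -90 + 25 = 70 deg
  cos(70 deg) = 0.3420, sin(70 deg) = 0.9397
  joint[4] = (-1.7698, 12.7279) + 4.9 * (0.3420, 0.9397) = (-1.7698 + 1.6759, 12.7279 + 4.6045) = (-0.0939, 17.3324)
End effector: (-0.0939, 17.3324)

Answer: -0.0939 17.3324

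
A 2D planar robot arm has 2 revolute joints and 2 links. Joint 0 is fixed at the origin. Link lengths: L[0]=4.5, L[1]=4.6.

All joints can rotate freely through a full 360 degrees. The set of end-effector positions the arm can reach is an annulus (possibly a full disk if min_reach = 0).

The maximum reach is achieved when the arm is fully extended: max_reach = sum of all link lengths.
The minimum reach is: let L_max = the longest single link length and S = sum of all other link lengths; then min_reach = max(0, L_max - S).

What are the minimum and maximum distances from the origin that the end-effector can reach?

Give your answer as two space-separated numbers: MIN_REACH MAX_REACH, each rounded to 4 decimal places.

Link lengths: [4.5, 4.6]
max_reach = 4.5 + 4.6 = 9.1
L_max = max([4.5, 4.6]) = 4.6
S (sum of others) = 9.1 - 4.6 = 4.5
min_reach = max(0, 4.6 - 4.5) = max(0, 0.1) = 0.1

Answer: 0.1000 9.1000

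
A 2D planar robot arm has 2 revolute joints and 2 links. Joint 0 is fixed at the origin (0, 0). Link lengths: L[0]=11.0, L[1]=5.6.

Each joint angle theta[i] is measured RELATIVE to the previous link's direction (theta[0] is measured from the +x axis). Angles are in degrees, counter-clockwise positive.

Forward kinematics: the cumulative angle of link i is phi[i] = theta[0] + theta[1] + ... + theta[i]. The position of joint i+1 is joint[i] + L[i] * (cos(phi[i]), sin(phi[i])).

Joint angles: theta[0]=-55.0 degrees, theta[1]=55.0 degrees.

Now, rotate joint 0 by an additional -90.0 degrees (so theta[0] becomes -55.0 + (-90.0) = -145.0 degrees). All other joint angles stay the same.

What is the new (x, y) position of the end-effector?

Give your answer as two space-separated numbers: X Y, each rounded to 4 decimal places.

joint[0] = (0.0000, 0.0000)  (base)
link 0: phi[0] = -145 = -145 deg
  cos(-145 deg) = -0.8192, sin(-145 deg) = -0.5736
  joint[1] = (0.0000, 0.0000) + 11 * (-0.8192, -0.5736) = (0.0000 + -9.0107, 0.0000 + -6.3093) = (-9.0107, -6.3093)
link 1: phi[1] = -145 + 55 = -90 deg
  cos(-90 deg) = 0.0000, sin(-90 deg) = -1.0000
  joint[2] = (-9.0107, -6.3093) + 5.6 * (0.0000, -1.0000) = (-9.0107 + 0.0000, -6.3093 + -5.6000) = (-9.0107, -11.9093)
End effector: (-9.0107, -11.9093)

Answer: -9.0107 -11.9093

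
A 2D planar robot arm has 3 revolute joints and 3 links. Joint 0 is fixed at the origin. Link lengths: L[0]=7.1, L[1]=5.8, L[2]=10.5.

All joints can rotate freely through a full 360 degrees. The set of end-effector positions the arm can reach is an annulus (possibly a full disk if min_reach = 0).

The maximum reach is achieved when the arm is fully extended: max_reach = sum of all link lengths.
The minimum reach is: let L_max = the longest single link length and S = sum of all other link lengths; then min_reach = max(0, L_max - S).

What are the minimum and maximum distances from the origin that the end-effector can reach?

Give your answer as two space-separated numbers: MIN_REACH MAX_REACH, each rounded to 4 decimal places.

Answer: 0.0000 23.4000

Derivation:
Link lengths: [7.1, 5.8, 10.5]
max_reach = 7.1 + 5.8 + 10.5 = 23.4
L_max = max([7.1, 5.8, 10.5]) = 10.5
S (sum of others) = 23.4 - 10.5 = 12.9
min_reach = max(0, 10.5 - 12.9) = max(0, -2.4) = 0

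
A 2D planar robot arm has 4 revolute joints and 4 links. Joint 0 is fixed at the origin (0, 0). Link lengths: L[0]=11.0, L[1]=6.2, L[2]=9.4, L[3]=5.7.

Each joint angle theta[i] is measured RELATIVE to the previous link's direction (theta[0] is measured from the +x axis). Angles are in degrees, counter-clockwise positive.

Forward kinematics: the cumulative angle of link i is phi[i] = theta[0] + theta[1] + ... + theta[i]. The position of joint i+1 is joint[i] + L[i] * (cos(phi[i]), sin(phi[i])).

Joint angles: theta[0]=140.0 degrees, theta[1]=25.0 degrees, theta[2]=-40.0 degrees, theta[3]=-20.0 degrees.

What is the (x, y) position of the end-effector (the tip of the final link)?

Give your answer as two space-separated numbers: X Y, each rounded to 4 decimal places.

Answer: -21.2821 21.8811

Derivation:
joint[0] = (0.0000, 0.0000)  (base)
link 0: phi[0] = 140 = 140 deg
  cos(140 deg) = -0.7660, sin(140 deg) = 0.6428
  joint[1] = (0.0000, 0.0000) + 11 * (-0.7660, 0.6428) = (0.0000 + -8.4265, 0.0000 + 7.0707) = (-8.4265, 7.0707)
link 1: phi[1] = 140 + 25 = 165 deg
  cos(165 deg) = -0.9659, sin(165 deg) = 0.2588
  joint[2] = (-8.4265, 7.0707) + 6.2 * (-0.9659, 0.2588) = (-8.4265 + -5.9887, 7.0707 + 1.6047) = (-14.4152, 8.6753)
link 2: phi[2] = 140 + 25 + -40 = 125 deg
  cos(125 deg) = -0.5736, sin(125 deg) = 0.8192
  joint[3] = (-14.4152, 8.6753) + 9.4 * (-0.5736, 0.8192) = (-14.4152 + -5.3916, 8.6753 + 7.7000) = (-19.8068, 16.3754)
link 3: phi[3] = 140 + 25 + -40 + -20 = 105 deg
  cos(105 deg) = -0.2588, sin(105 deg) = 0.9659
  joint[4] = (-19.8068, 16.3754) + 5.7 * (-0.2588, 0.9659) = (-19.8068 + -1.4753, 16.3754 + 5.5058) = (-21.2821, 21.8811)
End effector: (-21.2821, 21.8811)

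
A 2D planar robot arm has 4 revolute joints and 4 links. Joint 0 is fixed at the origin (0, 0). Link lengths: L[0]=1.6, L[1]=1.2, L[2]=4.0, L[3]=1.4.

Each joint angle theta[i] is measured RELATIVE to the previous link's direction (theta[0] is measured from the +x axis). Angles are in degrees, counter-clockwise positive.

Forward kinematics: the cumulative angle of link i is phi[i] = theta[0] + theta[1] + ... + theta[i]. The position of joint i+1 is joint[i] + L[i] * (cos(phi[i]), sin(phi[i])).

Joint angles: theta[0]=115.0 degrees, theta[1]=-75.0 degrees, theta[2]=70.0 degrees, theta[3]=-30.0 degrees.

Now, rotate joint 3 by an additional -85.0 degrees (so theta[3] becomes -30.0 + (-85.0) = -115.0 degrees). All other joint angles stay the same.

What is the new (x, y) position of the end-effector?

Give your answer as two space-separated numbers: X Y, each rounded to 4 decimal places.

joint[0] = (0.0000, 0.0000)  (base)
link 0: phi[0] = 115 = 115 deg
  cos(115 deg) = -0.4226, sin(115 deg) = 0.9063
  joint[1] = (0.0000, 0.0000) + 1.6 * (-0.4226, 0.9063) = (0.0000 + -0.6762, 0.0000 + 1.4501) = (-0.6762, 1.4501)
link 1: phi[1] = 115 + -75 = 40 deg
  cos(40 deg) = 0.7660, sin(40 deg) = 0.6428
  joint[2] = (-0.6762, 1.4501) + 1.2 * (0.7660, 0.6428) = (-0.6762 + 0.9193, 1.4501 + 0.7713) = (0.2431, 2.2214)
link 2: phi[2] = 115 + -75 + 70 = 110 deg
  cos(110 deg) = -0.3420, sin(110 deg) = 0.9397
  joint[3] = (0.2431, 2.2214) + 4 * (-0.3420, 0.9397) = (0.2431 + -1.3681, 2.2214 + 3.7588) = (-1.1250, 5.9802)
link 3: phi[3] = 115 + -75 + 70 + -115 = -5 deg
  cos(-5 deg) = 0.9962, sin(-5 deg) = -0.0872
  joint[4] = (-1.1250, 5.9802) + 1.4 * (0.9962, -0.0872) = (-1.1250 + 1.3947, 5.9802 + -0.1220) = (0.2697, 5.8582)
End effector: (0.2697, 5.8582)

Answer: 0.2697 5.8582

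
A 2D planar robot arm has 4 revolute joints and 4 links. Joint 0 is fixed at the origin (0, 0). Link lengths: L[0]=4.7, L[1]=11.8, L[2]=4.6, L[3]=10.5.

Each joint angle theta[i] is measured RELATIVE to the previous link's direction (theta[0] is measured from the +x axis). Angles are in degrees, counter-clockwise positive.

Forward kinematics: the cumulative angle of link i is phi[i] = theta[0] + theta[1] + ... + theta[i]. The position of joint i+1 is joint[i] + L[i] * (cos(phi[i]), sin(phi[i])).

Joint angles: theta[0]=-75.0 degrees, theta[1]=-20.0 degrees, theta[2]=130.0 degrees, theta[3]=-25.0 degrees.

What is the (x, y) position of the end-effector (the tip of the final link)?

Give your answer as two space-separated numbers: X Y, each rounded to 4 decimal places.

Answer: 14.2966 -11.8332

Derivation:
joint[0] = (0.0000, 0.0000)  (base)
link 0: phi[0] = -75 = -75 deg
  cos(-75 deg) = 0.2588, sin(-75 deg) = -0.9659
  joint[1] = (0.0000, 0.0000) + 4.7 * (0.2588, -0.9659) = (0.0000 + 1.2164, 0.0000 + -4.5399) = (1.2164, -4.5399)
link 1: phi[1] = -75 + -20 = -95 deg
  cos(-95 deg) = -0.0872, sin(-95 deg) = -0.9962
  joint[2] = (1.2164, -4.5399) + 11.8 * (-0.0872, -0.9962) = (1.2164 + -1.0284, -4.5399 + -11.7551) = (0.1880, -16.2949)
link 2: phi[2] = -75 + -20 + 130 = 35 deg
  cos(35 deg) = 0.8192, sin(35 deg) = 0.5736
  joint[3] = (0.1880, -16.2949) + 4.6 * (0.8192, 0.5736) = (0.1880 + 3.7681, -16.2949 + 2.6385) = (3.9561, -13.6565)
link 3: phi[3] = -75 + -20 + 130 + -25 = 10 deg
  cos(10 deg) = 0.9848, sin(10 deg) = 0.1736
  joint[4] = (3.9561, -13.6565) + 10.5 * (0.9848, 0.1736) = (3.9561 + 10.3405, -13.6565 + 1.8233) = (14.2966, -11.8332)
End effector: (14.2966, -11.8332)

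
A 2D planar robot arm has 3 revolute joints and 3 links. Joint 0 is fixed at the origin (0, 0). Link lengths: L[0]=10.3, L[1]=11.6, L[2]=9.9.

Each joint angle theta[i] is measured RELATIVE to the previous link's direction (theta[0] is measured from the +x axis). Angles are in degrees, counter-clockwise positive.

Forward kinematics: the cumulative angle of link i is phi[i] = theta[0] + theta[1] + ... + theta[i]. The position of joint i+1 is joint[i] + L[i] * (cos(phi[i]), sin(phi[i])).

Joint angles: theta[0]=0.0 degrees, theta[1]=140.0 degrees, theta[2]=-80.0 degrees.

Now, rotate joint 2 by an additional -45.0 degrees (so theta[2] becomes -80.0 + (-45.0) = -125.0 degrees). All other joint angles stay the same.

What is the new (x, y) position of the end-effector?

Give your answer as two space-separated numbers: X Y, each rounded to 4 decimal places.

joint[0] = (0.0000, 0.0000)  (base)
link 0: phi[0] = 0 = 0 deg
  cos(0 deg) = 1.0000, sin(0 deg) = 0.0000
  joint[1] = (0.0000, 0.0000) + 10.3 * (1.0000, 0.0000) = (0.0000 + 10.3000, 0.0000 + 0.0000) = (10.3000, 0.0000)
link 1: phi[1] = 0 + 140 = 140 deg
  cos(140 deg) = -0.7660, sin(140 deg) = 0.6428
  joint[2] = (10.3000, 0.0000) + 11.6 * (-0.7660, 0.6428) = (10.3000 + -8.8861, 0.0000 + 7.4563) = (1.4139, 7.4563)
link 2: phi[2] = 0 + 140 + -125 = 15 deg
  cos(15 deg) = 0.9659, sin(15 deg) = 0.2588
  joint[3] = (1.4139, 7.4563) + 9.9 * (0.9659, 0.2588) = (1.4139 + 9.5627, 7.4563 + 2.5623) = (10.9766, 10.0186)
End effector: (10.9766, 10.0186)

Answer: 10.9766 10.0186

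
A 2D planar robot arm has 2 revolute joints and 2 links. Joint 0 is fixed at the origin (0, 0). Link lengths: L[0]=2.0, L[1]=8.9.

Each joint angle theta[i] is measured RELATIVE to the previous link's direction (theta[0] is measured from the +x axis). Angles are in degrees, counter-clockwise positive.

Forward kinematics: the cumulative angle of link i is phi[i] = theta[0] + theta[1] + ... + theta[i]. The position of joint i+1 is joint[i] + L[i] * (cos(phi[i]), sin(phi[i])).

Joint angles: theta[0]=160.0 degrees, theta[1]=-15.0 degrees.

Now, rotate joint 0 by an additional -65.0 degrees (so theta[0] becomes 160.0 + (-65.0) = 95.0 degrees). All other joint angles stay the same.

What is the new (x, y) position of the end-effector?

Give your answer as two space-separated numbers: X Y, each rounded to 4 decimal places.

Answer: 1.3712 10.7572

Derivation:
joint[0] = (0.0000, 0.0000)  (base)
link 0: phi[0] = 95 = 95 deg
  cos(95 deg) = -0.0872, sin(95 deg) = 0.9962
  joint[1] = (0.0000, 0.0000) + 2 * (-0.0872, 0.9962) = (0.0000 + -0.1743, 0.0000 + 1.9924) = (-0.1743, 1.9924)
link 1: phi[1] = 95 + -15 = 80 deg
  cos(80 deg) = 0.1736, sin(80 deg) = 0.9848
  joint[2] = (-0.1743, 1.9924) + 8.9 * (0.1736, 0.9848) = (-0.1743 + 1.5455, 1.9924 + 8.7648) = (1.3712, 10.7572)
End effector: (1.3712, 10.7572)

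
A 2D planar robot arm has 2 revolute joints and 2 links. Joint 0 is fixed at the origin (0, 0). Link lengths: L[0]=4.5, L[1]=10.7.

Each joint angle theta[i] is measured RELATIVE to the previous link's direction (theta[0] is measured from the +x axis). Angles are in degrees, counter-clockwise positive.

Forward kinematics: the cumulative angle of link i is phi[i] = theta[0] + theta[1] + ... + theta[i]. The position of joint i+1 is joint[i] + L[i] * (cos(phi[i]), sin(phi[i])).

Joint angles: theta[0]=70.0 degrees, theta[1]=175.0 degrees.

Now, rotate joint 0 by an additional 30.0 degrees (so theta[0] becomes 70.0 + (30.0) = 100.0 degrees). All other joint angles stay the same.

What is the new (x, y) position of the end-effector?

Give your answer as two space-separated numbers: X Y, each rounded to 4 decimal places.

Answer: 0.1511 -6.2276

Derivation:
joint[0] = (0.0000, 0.0000)  (base)
link 0: phi[0] = 100 = 100 deg
  cos(100 deg) = -0.1736, sin(100 deg) = 0.9848
  joint[1] = (0.0000, 0.0000) + 4.5 * (-0.1736, 0.9848) = (0.0000 + -0.7814, 0.0000 + 4.4316) = (-0.7814, 4.4316)
link 1: phi[1] = 100 + 175 = 275 deg
  cos(275 deg) = 0.0872, sin(275 deg) = -0.9962
  joint[2] = (-0.7814, 4.4316) + 10.7 * (0.0872, -0.9962) = (-0.7814 + 0.9326, 4.4316 + -10.6593) = (0.1511, -6.2276)
End effector: (0.1511, -6.2276)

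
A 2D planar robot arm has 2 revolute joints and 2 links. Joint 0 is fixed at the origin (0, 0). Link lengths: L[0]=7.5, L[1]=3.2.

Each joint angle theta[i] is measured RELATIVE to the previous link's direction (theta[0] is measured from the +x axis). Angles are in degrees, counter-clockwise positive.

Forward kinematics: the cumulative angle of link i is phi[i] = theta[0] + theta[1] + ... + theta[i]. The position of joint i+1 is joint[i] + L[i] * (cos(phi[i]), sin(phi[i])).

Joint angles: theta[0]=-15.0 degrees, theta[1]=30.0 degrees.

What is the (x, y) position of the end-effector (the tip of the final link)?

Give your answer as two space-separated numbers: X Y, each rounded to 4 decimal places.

joint[0] = (0.0000, 0.0000)  (base)
link 0: phi[0] = -15 = -15 deg
  cos(-15 deg) = 0.9659, sin(-15 deg) = -0.2588
  joint[1] = (0.0000, 0.0000) + 7.5 * (0.9659, -0.2588) = (0.0000 + 7.2444, 0.0000 + -1.9411) = (7.2444, -1.9411)
link 1: phi[1] = -15 + 30 = 15 deg
  cos(15 deg) = 0.9659, sin(15 deg) = 0.2588
  joint[2] = (7.2444, -1.9411) + 3.2 * (0.9659, 0.2588) = (7.2444 + 3.0910, -1.9411 + 0.8282) = (10.3354, -1.1129)
End effector: (10.3354, -1.1129)

Answer: 10.3354 -1.1129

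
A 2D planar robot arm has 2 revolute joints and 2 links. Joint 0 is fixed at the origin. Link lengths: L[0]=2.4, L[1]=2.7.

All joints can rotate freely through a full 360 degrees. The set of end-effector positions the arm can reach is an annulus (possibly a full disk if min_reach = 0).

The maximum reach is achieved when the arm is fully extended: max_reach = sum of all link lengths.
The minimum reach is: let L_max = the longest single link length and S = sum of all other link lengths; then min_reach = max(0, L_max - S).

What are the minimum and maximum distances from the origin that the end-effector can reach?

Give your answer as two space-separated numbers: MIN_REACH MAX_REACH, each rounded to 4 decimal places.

Answer: 0.3000 5.1000

Derivation:
Link lengths: [2.4, 2.7]
max_reach = 2.4 + 2.7 = 5.1
L_max = max([2.4, 2.7]) = 2.7
S (sum of others) = 5.1 - 2.7 = 2.4
min_reach = max(0, 2.7 - 2.4) = max(0, 0.3) = 0.3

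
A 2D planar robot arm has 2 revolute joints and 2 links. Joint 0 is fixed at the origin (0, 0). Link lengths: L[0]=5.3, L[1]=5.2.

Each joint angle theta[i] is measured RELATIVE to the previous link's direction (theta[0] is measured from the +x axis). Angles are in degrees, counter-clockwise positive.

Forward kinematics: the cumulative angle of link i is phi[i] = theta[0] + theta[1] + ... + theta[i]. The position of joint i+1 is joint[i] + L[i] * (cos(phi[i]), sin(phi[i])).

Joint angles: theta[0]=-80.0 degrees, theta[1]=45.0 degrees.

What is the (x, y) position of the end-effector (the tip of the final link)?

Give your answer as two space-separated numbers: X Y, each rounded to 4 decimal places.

joint[0] = (0.0000, 0.0000)  (base)
link 0: phi[0] = -80 = -80 deg
  cos(-80 deg) = 0.1736, sin(-80 deg) = -0.9848
  joint[1] = (0.0000, 0.0000) + 5.3 * (0.1736, -0.9848) = (0.0000 + 0.9203, 0.0000 + -5.2195) = (0.9203, -5.2195)
link 1: phi[1] = -80 + 45 = -35 deg
  cos(-35 deg) = 0.8192, sin(-35 deg) = -0.5736
  joint[2] = (0.9203, -5.2195) + 5.2 * (0.8192, -0.5736) = (0.9203 + 4.2596, -5.2195 + -2.9826) = (5.1799, -8.2021)
End effector: (5.1799, -8.2021)

Answer: 5.1799 -8.2021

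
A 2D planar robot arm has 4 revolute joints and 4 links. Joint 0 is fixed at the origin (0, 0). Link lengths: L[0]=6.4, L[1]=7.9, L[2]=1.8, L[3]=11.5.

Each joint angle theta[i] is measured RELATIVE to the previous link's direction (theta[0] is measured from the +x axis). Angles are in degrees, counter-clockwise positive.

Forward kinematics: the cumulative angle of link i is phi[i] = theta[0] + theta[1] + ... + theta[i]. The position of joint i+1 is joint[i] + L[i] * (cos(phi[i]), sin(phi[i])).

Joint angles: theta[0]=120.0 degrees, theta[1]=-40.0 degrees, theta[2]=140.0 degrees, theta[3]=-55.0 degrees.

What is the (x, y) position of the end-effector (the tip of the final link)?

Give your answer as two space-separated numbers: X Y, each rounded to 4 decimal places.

joint[0] = (0.0000, 0.0000)  (base)
link 0: phi[0] = 120 = 120 deg
  cos(120 deg) = -0.5000, sin(120 deg) = 0.8660
  joint[1] = (0.0000, 0.0000) + 6.4 * (-0.5000, 0.8660) = (0.0000 + -3.2000, 0.0000 + 5.5426) = (-3.2000, 5.5426)
link 1: phi[1] = 120 + -40 = 80 deg
  cos(80 deg) = 0.1736, sin(80 deg) = 0.9848
  joint[2] = (-3.2000, 5.5426) + 7.9 * (0.1736, 0.9848) = (-3.2000 + 1.3718, 5.5426 + 7.7800) = (-1.8282, 13.3225)
link 2: phi[2] = 120 + -40 + 140 = 220 deg
  cos(220 deg) = -0.7660, sin(220 deg) = -0.6428
  joint[3] = (-1.8282, 13.3225) + 1.8 * (-0.7660, -0.6428) = (-1.8282 + -1.3789, 13.3225 + -1.1570) = (-3.2071, 12.1655)
link 3: phi[3] = 120 + -40 + 140 + -55 = 165 deg
  cos(165 deg) = -0.9659, sin(165 deg) = 0.2588
  joint[4] = (-3.2071, 12.1655) + 11.5 * (-0.9659, 0.2588) = (-3.2071 + -11.1081, 12.1655 + 2.9764) = (-14.3152, 15.1419)
End effector: (-14.3152, 15.1419)

Answer: -14.3152 15.1419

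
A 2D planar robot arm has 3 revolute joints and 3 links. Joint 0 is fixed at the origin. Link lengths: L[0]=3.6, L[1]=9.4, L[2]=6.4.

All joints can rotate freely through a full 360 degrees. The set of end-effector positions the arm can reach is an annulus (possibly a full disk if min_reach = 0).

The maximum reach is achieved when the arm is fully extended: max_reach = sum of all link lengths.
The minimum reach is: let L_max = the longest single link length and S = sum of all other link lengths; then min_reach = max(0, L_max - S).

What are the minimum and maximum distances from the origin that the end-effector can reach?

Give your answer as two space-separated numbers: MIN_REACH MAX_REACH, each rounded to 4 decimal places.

Link lengths: [3.6, 9.4, 6.4]
max_reach = 3.6 + 9.4 + 6.4 = 19.4
L_max = max([3.6, 9.4, 6.4]) = 9.4
S (sum of others) = 19.4 - 9.4 = 10
min_reach = max(0, 9.4 - 10) = max(0, -0.6) = 0

Answer: 0.0000 19.4000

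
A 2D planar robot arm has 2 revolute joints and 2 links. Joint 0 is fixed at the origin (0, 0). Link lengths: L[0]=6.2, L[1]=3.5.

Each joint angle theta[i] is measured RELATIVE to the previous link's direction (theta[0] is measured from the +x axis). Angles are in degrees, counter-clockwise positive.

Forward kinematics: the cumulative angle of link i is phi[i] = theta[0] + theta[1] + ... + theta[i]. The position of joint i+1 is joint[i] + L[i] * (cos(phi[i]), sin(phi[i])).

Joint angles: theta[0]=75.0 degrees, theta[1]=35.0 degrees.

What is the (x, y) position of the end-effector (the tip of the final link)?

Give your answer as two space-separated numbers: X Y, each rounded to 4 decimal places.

Answer: 0.4076 9.2777

Derivation:
joint[0] = (0.0000, 0.0000)  (base)
link 0: phi[0] = 75 = 75 deg
  cos(75 deg) = 0.2588, sin(75 deg) = 0.9659
  joint[1] = (0.0000, 0.0000) + 6.2 * (0.2588, 0.9659) = (0.0000 + 1.6047, 0.0000 + 5.9887) = (1.6047, 5.9887)
link 1: phi[1] = 75 + 35 = 110 deg
  cos(110 deg) = -0.3420, sin(110 deg) = 0.9397
  joint[2] = (1.6047, 5.9887) + 3.5 * (-0.3420, 0.9397) = (1.6047 + -1.1971, 5.9887 + 3.2889) = (0.4076, 9.2777)
End effector: (0.4076, 9.2777)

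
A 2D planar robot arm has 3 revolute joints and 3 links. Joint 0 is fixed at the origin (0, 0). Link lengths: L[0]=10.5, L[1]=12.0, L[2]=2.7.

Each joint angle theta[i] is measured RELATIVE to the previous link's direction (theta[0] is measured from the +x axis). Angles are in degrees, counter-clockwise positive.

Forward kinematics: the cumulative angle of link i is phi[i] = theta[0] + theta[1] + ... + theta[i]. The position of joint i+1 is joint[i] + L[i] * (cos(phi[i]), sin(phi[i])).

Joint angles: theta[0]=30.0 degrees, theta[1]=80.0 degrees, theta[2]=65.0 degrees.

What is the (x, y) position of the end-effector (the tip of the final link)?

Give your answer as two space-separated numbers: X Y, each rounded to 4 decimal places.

joint[0] = (0.0000, 0.0000)  (base)
link 0: phi[0] = 30 = 30 deg
  cos(30 deg) = 0.8660, sin(30 deg) = 0.5000
  joint[1] = (0.0000, 0.0000) + 10.5 * (0.8660, 0.5000) = (0.0000 + 9.0933, 0.0000 + 5.2500) = (9.0933, 5.2500)
link 1: phi[1] = 30 + 80 = 110 deg
  cos(110 deg) = -0.3420, sin(110 deg) = 0.9397
  joint[2] = (9.0933, 5.2500) + 12 * (-0.3420, 0.9397) = (9.0933 + -4.1042, 5.2500 + 11.2763) = (4.9890, 16.5263)
link 2: phi[2] = 30 + 80 + 65 = 175 deg
  cos(175 deg) = -0.9962, sin(175 deg) = 0.0872
  joint[3] = (4.9890, 16.5263) + 2.7 * (-0.9962, 0.0872) = (4.9890 + -2.6897, 16.5263 + 0.2353) = (2.2993, 16.7616)
End effector: (2.2993, 16.7616)

Answer: 2.2993 16.7616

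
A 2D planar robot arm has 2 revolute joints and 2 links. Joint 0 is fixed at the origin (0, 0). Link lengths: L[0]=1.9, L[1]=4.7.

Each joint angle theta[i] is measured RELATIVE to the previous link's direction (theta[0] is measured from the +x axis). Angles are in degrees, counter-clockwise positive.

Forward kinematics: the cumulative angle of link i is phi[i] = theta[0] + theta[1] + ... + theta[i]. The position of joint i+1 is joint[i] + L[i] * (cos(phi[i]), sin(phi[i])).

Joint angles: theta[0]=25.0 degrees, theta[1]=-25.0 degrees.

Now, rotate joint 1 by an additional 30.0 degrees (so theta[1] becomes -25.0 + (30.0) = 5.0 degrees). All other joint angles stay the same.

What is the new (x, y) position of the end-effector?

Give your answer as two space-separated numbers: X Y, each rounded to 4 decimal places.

Answer: 5.7923 3.1530

Derivation:
joint[0] = (0.0000, 0.0000)  (base)
link 0: phi[0] = 25 = 25 deg
  cos(25 deg) = 0.9063, sin(25 deg) = 0.4226
  joint[1] = (0.0000, 0.0000) + 1.9 * (0.9063, 0.4226) = (0.0000 + 1.7220, 0.0000 + 0.8030) = (1.7220, 0.8030)
link 1: phi[1] = 25 + 5 = 30 deg
  cos(30 deg) = 0.8660, sin(30 deg) = 0.5000
  joint[2] = (1.7220, 0.8030) + 4.7 * (0.8660, 0.5000) = (1.7220 + 4.0703, 0.8030 + 2.3500) = (5.7923, 3.1530)
End effector: (5.7923, 3.1530)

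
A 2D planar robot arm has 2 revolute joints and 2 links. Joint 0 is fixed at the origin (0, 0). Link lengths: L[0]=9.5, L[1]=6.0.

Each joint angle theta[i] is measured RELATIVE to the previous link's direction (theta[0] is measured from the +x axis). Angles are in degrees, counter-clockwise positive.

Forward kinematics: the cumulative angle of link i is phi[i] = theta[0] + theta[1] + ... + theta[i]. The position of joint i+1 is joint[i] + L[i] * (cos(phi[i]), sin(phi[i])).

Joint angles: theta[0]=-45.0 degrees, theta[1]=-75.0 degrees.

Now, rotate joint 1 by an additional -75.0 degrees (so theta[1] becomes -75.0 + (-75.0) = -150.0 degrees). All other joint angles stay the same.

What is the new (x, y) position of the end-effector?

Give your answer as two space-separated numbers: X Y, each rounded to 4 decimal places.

joint[0] = (0.0000, 0.0000)  (base)
link 0: phi[0] = -45 = -45 deg
  cos(-45 deg) = 0.7071, sin(-45 deg) = -0.7071
  joint[1] = (0.0000, 0.0000) + 9.5 * (0.7071, -0.7071) = (0.0000 + 6.7175, 0.0000 + -6.7175) = (6.7175, -6.7175)
link 1: phi[1] = -45 + -150 = -195 deg
  cos(-195 deg) = -0.9659, sin(-195 deg) = 0.2588
  joint[2] = (6.7175, -6.7175) + 6 * (-0.9659, 0.2588) = (6.7175 + -5.7956, -6.7175 + 1.5529) = (0.9220, -5.1646)
End effector: (0.9220, -5.1646)

Answer: 0.9220 -5.1646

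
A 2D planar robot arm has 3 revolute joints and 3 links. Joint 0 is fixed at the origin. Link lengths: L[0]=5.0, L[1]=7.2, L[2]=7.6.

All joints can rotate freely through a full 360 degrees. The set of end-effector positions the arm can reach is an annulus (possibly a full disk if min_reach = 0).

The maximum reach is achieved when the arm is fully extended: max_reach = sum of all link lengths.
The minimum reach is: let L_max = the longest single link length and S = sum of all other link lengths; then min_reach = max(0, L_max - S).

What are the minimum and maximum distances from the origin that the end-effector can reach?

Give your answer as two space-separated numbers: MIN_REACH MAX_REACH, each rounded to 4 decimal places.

Answer: 0.0000 19.8000

Derivation:
Link lengths: [5.0, 7.2, 7.6]
max_reach = 5 + 7.2 + 7.6 = 19.8
L_max = max([5.0, 7.2, 7.6]) = 7.6
S (sum of others) = 19.8 - 7.6 = 12.2
min_reach = max(0, 7.6 - 12.2) = max(0, -4.6) = 0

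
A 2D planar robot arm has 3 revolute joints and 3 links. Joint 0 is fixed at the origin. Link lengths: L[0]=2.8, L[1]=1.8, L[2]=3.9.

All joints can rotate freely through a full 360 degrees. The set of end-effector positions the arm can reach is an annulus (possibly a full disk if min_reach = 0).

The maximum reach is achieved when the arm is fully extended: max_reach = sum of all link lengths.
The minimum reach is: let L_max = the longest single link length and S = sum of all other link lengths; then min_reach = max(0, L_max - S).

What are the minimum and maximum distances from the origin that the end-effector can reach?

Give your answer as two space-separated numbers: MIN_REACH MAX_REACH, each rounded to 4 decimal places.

Link lengths: [2.8, 1.8, 3.9]
max_reach = 2.8 + 1.8 + 3.9 = 8.5
L_max = max([2.8, 1.8, 3.9]) = 3.9
S (sum of others) = 8.5 - 3.9 = 4.6
min_reach = max(0, 3.9 - 4.6) = max(0, -0.7) = 0

Answer: 0.0000 8.5000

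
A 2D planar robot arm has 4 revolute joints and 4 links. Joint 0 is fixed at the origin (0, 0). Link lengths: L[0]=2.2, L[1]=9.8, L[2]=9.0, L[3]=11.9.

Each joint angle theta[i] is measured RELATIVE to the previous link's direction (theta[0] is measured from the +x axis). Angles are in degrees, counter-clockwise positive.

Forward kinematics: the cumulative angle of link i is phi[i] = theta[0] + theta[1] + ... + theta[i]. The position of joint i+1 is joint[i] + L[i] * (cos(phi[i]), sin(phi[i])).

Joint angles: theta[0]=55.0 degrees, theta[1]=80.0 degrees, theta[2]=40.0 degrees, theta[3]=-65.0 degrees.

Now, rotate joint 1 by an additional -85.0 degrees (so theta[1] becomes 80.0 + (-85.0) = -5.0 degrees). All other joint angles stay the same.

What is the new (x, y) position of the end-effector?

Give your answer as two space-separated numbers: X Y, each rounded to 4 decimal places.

Answer: 18.3462 23.3385

Derivation:
joint[0] = (0.0000, 0.0000)  (base)
link 0: phi[0] = 55 = 55 deg
  cos(55 deg) = 0.5736, sin(55 deg) = 0.8192
  joint[1] = (0.0000, 0.0000) + 2.2 * (0.5736, 0.8192) = (0.0000 + 1.2619, 0.0000 + 1.8021) = (1.2619, 1.8021)
link 1: phi[1] = 55 + -5 = 50 deg
  cos(50 deg) = 0.6428, sin(50 deg) = 0.7660
  joint[2] = (1.2619, 1.8021) + 9.8 * (0.6428, 0.7660) = (1.2619 + 6.2993, 1.8021 + 7.5072) = (7.5612, 9.3094)
link 2: phi[2] = 55 + -5 + 40 = 90 deg
  cos(90 deg) = 0.0000, sin(90 deg) = 1.0000
  joint[3] = (7.5612, 9.3094) + 9 * (0.0000, 1.0000) = (7.5612 + 0.0000, 9.3094 + 9.0000) = (7.5612, 18.3094)
link 3: phi[3] = 55 + -5 + 40 + -65 = 25 deg
  cos(25 deg) = 0.9063, sin(25 deg) = 0.4226
  joint[4] = (7.5612, 18.3094) + 11.9 * (0.9063, 0.4226) = (7.5612 + 10.7851, 18.3094 + 5.0292) = (18.3462, 23.3385)
End effector: (18.3462, 23.3385)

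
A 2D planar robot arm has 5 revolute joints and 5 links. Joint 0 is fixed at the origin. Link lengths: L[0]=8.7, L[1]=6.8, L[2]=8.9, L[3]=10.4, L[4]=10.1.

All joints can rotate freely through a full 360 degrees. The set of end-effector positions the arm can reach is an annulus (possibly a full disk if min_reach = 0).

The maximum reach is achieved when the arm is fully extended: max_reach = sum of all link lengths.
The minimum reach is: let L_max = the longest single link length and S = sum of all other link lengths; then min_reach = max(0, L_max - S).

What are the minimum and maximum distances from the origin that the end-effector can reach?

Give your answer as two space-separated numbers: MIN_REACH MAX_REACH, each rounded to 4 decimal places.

Answer: 0.0000 44.9000

Derivation:
Link lengths: [8.7, 6.8, 8.9, 10.4, 10.1]
max_reach = 8.7 + 6.8 + 8.9 + 10.4 + 10.1 = 44.9
L_max = max([8.7, 6.8, 8.9, 10.4, 10.1]) = 10.4
S (sum of others) = 44.9 - 10.4 = 34.5
min_reach = max(0, 10.4 - 34.5) = max(0, -24.1) = 0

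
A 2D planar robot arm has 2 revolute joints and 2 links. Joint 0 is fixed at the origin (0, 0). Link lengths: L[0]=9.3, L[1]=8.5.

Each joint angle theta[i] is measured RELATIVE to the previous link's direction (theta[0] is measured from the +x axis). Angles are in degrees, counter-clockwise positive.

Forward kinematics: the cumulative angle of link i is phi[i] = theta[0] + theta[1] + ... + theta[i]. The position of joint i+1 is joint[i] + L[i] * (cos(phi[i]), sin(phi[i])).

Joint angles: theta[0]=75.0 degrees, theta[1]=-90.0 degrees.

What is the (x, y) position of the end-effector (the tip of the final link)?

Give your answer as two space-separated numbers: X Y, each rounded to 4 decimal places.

joint[0] = (0.0000, 0.0000)  (base)
link 0: phi[0] = 75 = 75 deg
  cos(75 deg) = 0.2588, sin(75 deg) = 0.9659
  joint[1] = (0.0000, 0.0000) + 9.3 * (0.2588, 0.9659) = (0.0000 + 2.4070, 0.0000 + 8.9831) = (2.4070, 8.9831)
link 1: phi[1] = 75 + -90 = -15 deg
  cos(-15 deg) = 0.9659, sin(-15 deg) = -0.2588
  joint[2] = (2.4070, 8.9831) + 8.5 * (0.9659, -0.2588) = (2.4070 + 8.2104, 8.9831 + -2.2000) = (10.6174, 6.7831)
End effector: (10.6174, 6.7831)

Answer: 10.6174 6.7831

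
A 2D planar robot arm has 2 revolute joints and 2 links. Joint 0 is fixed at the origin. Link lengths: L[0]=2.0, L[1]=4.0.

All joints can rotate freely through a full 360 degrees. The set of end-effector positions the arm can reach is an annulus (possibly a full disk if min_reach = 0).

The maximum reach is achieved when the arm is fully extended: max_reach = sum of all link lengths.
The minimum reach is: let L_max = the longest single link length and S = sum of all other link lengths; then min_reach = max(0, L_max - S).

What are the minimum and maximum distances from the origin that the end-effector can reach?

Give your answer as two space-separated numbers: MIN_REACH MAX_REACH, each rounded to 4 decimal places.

Answer: 2.0000 6.0000

Derivation:
Link lengths: [2.0, 4.0]
max_reach = 2 + 4 = 6
L_max = max([2.0, 4.0]) = 4
S (sum of others) = 6 - 4 = 2
min_reach = max(0, 4 - 2) = max(0, 2) = 2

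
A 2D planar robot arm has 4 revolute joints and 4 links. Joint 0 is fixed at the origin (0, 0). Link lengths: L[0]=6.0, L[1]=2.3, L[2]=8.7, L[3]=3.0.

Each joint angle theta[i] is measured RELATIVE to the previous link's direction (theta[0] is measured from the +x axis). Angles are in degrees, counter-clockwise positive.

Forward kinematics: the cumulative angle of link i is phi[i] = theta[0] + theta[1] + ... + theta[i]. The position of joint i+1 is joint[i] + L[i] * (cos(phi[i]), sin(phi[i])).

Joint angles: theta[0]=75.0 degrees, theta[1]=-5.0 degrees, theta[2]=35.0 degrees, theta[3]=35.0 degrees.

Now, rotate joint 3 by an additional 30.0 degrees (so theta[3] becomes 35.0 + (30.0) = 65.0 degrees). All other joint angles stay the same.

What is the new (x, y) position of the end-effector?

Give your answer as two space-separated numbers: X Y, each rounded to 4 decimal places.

Answer: -2.8666 16.8813

Derivation:
joint[0] = (0.0000, 0.0000)  (base)
link 0: phi[0] = 75 = 75 deg
  cos(75 deg) = 0.2588, sin(75 deg) = 0.9659
  joint[1] = (0.0000, 0.0000) + 6 * (0.2588, 0.9659) = (0.0000 + 1.5529, 0.0000 + 5.7956) = (1.5529, 5.7956)
link 1: phi[1] = 75 + -5 = 70 deg
  cos(70 deg) = 0.3420, sin(70 deg) = 0.9397
  joint[2] = (1.5529, 5.7956) + 2.3 * (0.3420, 0.9397) = (1.5529 + 0.7866, 5.7956 + 2.1613) = (2.3396, 7.9568)
link 2: phi[2] = 75 + -5 + 35 = 105 deg
  cos(105 deg) = -0.2588, sin(105 deg) = 0.9659
  joint[3] = (2.3396, 7.9568) + 8.7 * (-0.2588, 0.9659) = (2.3396 + -2.2517, 7.9568 + 8.4036) = (0.0878, 16.3604)
link 3: phi[3] = 75 + -5 + 35 + 65 = 170 deg
  cos(170 deg) = -0.9848, sin(170 deg) = 0.1736
  joint[4] = (0.0878, 16.3604) + 3 * (-0.9848, 0.1736) = (0.0878 + -2.9544, 16.3604 + 0.5209) = (-2.8666, 16.8813)
End effector: (-2.8666, 16.8813)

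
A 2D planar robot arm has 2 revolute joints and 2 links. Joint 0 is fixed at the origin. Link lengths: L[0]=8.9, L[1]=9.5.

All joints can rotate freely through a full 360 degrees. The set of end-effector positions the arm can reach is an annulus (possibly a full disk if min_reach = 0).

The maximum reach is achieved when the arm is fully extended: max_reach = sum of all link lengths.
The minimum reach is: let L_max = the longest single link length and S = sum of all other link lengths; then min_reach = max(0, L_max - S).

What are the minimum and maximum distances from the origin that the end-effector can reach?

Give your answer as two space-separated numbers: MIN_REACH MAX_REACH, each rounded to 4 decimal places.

Link lengths: [8.9, 9.5]
max_reach = 8.9 + 9.5 = 18.4
L_max = max([8.9, 9.5]) = 9.5
S (sum of others) = 18.4 - 9.5 = 8.9
min_reach = max(0, 9.5 - 8.9) = max(0, 0.6) = 0.6

Answer: 0.6000 18.4000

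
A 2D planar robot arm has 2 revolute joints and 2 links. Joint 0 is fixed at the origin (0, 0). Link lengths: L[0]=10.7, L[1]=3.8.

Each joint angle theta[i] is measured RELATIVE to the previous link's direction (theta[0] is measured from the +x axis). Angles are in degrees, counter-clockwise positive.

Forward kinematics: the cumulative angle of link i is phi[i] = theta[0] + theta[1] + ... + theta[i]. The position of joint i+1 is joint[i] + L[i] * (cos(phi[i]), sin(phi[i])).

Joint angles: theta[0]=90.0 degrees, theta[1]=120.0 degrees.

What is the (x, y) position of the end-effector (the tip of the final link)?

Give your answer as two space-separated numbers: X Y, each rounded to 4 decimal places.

joint[0] = (0.0000, 0.0000)  (base)
link 0: phi[0] = 90 = 90 deg
  cos(90 deg) = 0.0000, sin(90 deg) = 1.0000
  joint[1] = (0.0000, 0.0000) + 10.7 * (0.0000, 1.0000) = (0.0000 + 0.0000, 0.0000 + 10.7000) = (0.0000, 10.7000)
link 1: phi[1] = 90 + 120 = 210 deg
  cos(210 deg) = -0.8660, sin(210 deg) = -0.5000
  joint[2] = (0.0000, 10.7000) + 3.8 * (-0.8660, -0.5000) = (0.0000 + -3.2909, 10.7000 + -1.9000) = (-3.2909, 8.8000)
End effector: (-3.2909, 8.8000)

Answer: -3.2909 8.8000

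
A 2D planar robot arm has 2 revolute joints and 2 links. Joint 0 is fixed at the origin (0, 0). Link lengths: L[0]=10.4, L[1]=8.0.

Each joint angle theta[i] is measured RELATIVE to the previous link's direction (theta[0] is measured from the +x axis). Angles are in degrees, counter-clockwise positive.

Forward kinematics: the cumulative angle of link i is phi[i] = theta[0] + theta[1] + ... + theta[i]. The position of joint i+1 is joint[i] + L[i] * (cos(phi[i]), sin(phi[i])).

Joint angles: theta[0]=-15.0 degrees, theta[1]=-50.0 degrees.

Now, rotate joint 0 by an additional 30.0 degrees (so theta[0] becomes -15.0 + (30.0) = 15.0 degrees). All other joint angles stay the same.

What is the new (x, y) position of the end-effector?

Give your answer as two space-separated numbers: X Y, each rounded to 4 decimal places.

Answer: 16.5988 -1.8969

Derivation:
joint[0] = (0.0000, 0.0000)  (base)
link 0: phi[0] = 15 = 15 deg
  cos(15 deg) = 0.9659, sin(15 deg) = 0.2588
  joint[1] = (0.0000, 0.0000) + 10.4 * (0.9659, 0.2588) = (0.0000 + 10.0456, 0.0000 + 2.6917) = (10.0456, 2.6917)
link 1: phi[1] = 15 + -50 = -35 deg
  cos(-35 deg) = 0.8192, sin(-35 deg) = -0.5736
  joint[2] = (10.0456, 2.6917) + 8 * (0.8192, -0.5736) = (10.0456 + 6.5532, 2.6917 + -4.5886) = (16.5988, -1.8969)
End effector: (16.5988, -1.8969)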